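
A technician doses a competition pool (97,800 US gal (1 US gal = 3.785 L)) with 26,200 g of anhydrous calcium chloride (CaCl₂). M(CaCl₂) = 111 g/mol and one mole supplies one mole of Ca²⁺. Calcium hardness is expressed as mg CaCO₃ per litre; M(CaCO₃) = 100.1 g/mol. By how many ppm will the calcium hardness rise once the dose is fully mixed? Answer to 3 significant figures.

63.8 ppm

Volume: 97,800 US gal × 3.785 L/gal = 370,173 L.
Moles of Ca²⁺: 26,200 g ÷ 111 g/mol = 236 mol.
As CaCO₃: 236 mol × 100.1 g/mol = 23,630 g.
Rise: 23,630 g / 370,173 L × 1000 = 63.83 mg/L.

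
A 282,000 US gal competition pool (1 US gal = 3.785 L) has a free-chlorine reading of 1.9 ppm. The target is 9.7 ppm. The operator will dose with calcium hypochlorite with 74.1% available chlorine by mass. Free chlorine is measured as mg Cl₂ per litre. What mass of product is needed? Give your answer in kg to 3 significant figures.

11.2 kg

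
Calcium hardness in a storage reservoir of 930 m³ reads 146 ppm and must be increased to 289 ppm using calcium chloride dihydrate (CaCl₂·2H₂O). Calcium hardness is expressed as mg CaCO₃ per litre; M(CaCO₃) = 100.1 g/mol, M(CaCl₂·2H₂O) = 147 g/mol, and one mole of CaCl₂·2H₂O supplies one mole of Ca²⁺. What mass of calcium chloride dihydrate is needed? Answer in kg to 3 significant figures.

195 kg

Volume: 930 m³ = 930,000 L.
Hardness to add: (289 − 146) = 143 mg/L as CaCO₃ × 930,000 L = 133,000 g as CaCO₃.
Moles of Ca²⁺ (1 mol Ca²⁺ ≡ 1 mol CaCO₃): 133,000 / 100.1 g/mol = 1329 mol.
Mass of CaCl₂·2H₂O: 1329 × 147 = 195,300 g.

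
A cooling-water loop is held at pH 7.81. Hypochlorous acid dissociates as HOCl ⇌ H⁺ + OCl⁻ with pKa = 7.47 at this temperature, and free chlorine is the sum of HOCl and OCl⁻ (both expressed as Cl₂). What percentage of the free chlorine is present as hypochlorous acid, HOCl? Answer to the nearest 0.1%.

31.4%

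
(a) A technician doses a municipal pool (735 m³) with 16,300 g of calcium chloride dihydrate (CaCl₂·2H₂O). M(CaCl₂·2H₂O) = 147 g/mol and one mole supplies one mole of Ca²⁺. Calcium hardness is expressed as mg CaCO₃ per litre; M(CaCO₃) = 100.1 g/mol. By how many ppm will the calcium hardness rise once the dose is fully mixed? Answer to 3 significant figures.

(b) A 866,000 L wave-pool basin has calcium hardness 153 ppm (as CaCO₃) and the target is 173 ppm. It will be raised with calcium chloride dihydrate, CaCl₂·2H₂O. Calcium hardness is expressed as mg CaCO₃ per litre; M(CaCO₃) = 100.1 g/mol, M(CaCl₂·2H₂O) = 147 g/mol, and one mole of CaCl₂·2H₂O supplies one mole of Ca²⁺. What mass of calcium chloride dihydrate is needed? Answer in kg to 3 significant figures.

(a) 15.1 ppm; (b) 25.4 kg

(a) Volume: 735 m³ = 735,000 L.
(a) Moles of Ca²⁺: 16,300 g ÷ 147 g/mol = 110.9 mol.
(a) As CaCO₃: 110.9 mol × 100.1 g/mol = 11,100 g.
(a) Rise: 11,100 g / 735,000 L × 1000 = 15.1 mg/L.

(b) Hardness to add: (173 − 153) = 20 mg/L as CaCO₃ × 866,000 L = 17,320 g as CaCO₃.
(b) Moles of Ca²⁺ (1 mol Ca²⁺ ≡ 1 mol CaCO₃): 17,320 / 100.1 g/mol = 173 mol.
(b) Mass of CaCl₂·2H₂O: 173 × 147 = 25,430 g.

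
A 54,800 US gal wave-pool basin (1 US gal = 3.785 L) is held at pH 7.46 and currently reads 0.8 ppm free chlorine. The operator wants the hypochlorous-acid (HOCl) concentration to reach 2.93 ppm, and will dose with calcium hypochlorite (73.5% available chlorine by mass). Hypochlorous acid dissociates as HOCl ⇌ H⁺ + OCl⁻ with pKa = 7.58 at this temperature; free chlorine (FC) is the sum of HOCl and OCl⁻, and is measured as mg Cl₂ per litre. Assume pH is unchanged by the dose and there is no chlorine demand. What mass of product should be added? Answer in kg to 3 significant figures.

Volume: 54,800 US gal × 3.785 L/gal = 207,418 L.
[OCl⁻]/[HOCl] = 10^(pH − pKa) = 10^(7.46 − 7.58) = 0.7586; fraction as HOCl = 1/(1 + 0.7586) = 0.5686.
Free chlorine required for 2.93 ppm HOCl: 2.93 / 0.5686 = 5.153 ppm.
FC to add: 5.153 − 0.8 = 4.353 mg/L as Cl₂.
Cl₂ equivalent: 4.353 mg/L × 207,418 L = 902.8 g.
Product at 73.5% available Cl: 902.8 / 0.735 = 1228 g.

1.23 kg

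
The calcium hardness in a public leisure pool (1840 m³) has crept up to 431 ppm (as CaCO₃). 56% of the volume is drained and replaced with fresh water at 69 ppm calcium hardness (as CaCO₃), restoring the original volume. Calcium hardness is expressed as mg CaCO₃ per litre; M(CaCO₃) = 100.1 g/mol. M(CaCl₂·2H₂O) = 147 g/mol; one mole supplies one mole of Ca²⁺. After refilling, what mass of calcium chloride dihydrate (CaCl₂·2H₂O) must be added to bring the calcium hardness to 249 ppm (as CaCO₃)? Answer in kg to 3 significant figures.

56.0 kg

Volume: 1840 m³ = 1,840,000 L.
After draining 56% and refilling: 431 × 0.44 + 69 × 0.56 = 228.28 ppm.
Deficit to target: 249 − 228.28 = 20.72 mg/L.
As CaCO₃: 20.72 mg/L × 1,840,000 L = 38,120 g; ÷ 100.1 = 380.9 mol Ca²⁺.
Mass: 380.9 × 147 = 55,990 g.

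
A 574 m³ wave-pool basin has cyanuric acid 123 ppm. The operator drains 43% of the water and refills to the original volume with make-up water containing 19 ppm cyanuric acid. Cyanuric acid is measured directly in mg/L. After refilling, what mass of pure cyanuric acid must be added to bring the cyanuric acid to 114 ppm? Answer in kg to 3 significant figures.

20.5 kg

Volume: 574 m³ = 574,000 L.
After draining 43% and refilling: 123 × 0.57 + 19 × 0.43 = 78.28 ppm.
Deficit to target: 114 − 78.28 = 35.72 mg/L.
Mass: 35.72 mg/L × 574,000 L = 20,500 g cyanuric acid.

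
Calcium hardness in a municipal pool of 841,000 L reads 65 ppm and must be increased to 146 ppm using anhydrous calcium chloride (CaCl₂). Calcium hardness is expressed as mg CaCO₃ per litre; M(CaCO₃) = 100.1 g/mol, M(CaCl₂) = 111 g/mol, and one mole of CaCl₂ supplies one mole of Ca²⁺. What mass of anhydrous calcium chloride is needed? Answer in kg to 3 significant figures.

75.5 kg

Hardness to add: (146 − 65) = 81 mg/L as CaCO₃ × 841,000 L = 68,120 g as CaCO₃.
Moles of Ca²⁺ (1 mol Ca²⁺ ≡ 1 mol CaCO₃): 68,120 / 100.1 g/mol = 680.5 mol.
Mass of CaCl₂: 680.5 × 111 = 75,540 g.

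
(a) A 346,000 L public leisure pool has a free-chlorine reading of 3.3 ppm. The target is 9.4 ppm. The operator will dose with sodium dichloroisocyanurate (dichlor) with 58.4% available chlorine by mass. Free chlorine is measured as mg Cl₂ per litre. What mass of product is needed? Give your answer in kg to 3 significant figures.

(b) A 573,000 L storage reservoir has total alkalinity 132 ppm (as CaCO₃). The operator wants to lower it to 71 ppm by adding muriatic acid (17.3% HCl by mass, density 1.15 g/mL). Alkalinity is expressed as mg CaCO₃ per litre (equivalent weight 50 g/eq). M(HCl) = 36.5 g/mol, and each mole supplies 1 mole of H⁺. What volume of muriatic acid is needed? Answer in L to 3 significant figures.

(a) 3.61 kg; (b) 128 L

(a) Chlorine deficit: 9.4 − 3.3 = 6.1 ppm = 6.1 mg/L as Cl₂.
(a) Cl₂ equivalent needed: 6.1 mg/L × 346,000 L = 2,111,000 mg = 2111 g.
(a) Product at 58.4% available chlorine: 2111 / 0.584 = 3614 g.

(b) Alkalinity to neutralize: (132 − 71) = 61 mg/L as CaCO₃ × 573,000 L = 34,950 g as CaCO₃.
(b) Equivalents of H⁺ required: 34,950 ÷ 50 g/eq = 699.1 eq = 699.1 mol HCl.
(b) Mass of HCl: 699.1 × 36.5 = 25,520 g.
(b) Mass of 17.3% solution: 25,520 / 0.173 = 147,500 g.
(b) Volume: 147,500 g ÷ 1.15 g/mL = 128,300 mL.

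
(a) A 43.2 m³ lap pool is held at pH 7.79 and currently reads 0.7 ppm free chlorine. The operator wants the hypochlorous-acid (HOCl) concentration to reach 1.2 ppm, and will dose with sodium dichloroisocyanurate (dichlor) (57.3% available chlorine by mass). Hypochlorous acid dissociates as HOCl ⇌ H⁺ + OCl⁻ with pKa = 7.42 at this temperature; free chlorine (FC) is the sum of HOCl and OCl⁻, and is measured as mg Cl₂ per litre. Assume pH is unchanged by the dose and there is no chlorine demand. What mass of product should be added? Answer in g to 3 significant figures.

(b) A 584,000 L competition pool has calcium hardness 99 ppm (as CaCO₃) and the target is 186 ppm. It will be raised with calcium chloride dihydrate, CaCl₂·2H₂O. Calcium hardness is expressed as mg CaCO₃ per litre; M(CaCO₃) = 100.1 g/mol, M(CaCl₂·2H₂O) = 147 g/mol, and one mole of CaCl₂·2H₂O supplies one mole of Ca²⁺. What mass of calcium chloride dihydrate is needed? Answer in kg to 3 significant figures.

(a) 250 g; (b) 74.6 kg

(a) Volume: 43.2 m³ = 43,200 L.
(a) [OCl⁻]/[HOCl] = 10^(pH − pKa) = 10^(7.79 − 7.42) = 2.344; fraction as HOCl = 1/(1 + 2.344) = 0.299.
(a) Free chlorine required for 1.2 ppm HOCl: 1.2 / 0.299 = 4.013 ppm.
(a) FC to add: 4.013 − 0.7 = 3.313 mg/L as Cl₂.
(a) Cl₂ equivalent: 3.313 mg/L × 43,200 L = 143.1 g.
(a) Product at 57.3% available Cl: 143.1 / 0.573 = 249.8 g.

(b) Hardness to add: (186 − 99) = 87 mg/L as CaCO₃ × 584,000 L = 50,810 g as CaCO₃.
(b) Moles of Ca²⁺ (1 mol Ca²⁺ ≡ 1 mol CaCO₃): 50,810 / 100.1 g/mol = 507.6 mol.
(b) Mass of CaCl₂·2H₂O: 507.6 × 147 = 74,610 g.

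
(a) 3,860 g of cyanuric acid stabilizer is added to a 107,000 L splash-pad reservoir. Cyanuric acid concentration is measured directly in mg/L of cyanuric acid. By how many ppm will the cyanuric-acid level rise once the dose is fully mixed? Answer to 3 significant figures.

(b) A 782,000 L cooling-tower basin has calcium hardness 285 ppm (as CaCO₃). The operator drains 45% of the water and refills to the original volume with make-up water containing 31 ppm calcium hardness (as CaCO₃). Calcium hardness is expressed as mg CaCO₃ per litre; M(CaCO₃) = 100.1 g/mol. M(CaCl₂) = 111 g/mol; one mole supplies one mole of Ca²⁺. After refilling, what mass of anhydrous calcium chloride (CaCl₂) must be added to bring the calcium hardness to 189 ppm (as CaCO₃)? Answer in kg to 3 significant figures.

(a) 36.1 ppm; (b) 15.9 kg

(a) Rise: 3,860 g / 107,000 L × 1000 = 36.07 mg/L.

(b) After draining 45% and refilling: 285 × 0.55 + 31 × 0.45 = 170.7 ppm.
(b) Deficit to target: 189 − 170.7 = 18.3 mg/L.
(b) As CaCO₃: 18.3 mg/L × 782,000 L = 14,310 g; ÷ 100.1 = 143 mol Ca²⁺.
(b) Mass: 143 × 111 = 15,870 g.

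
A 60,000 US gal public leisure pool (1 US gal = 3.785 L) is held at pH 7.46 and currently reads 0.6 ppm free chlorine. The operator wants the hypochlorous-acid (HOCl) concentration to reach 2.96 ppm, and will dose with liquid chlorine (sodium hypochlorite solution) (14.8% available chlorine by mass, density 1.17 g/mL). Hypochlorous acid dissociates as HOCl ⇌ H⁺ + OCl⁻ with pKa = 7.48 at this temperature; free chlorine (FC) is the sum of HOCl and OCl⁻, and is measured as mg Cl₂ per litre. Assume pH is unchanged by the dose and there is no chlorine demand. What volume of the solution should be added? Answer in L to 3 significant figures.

Volume: 60,000 US gal × 3.785 L/gal = 227,100 L.
[OCl⁻]/[HOCl] = 10^(pH − pKa) = 10^(7.46 − 7.48) = 0.955; fraction as HOCl = 1/(1 + 0.955) = 0.5115.
Free chlorine required for 2.96 ppm HOCl: 2.96 / 0.5115 = 5.787 ppm.
FC to add: 5.787 − 0.6 = 5.187 mg/L as Cl₂.
Cl₂ equivalent: 5.187 mg/L × 227,100 L = 1178 g.
Product at 14.8% available Cl: 1178 / 0.148 = 7959 g.
Volume: 7959 g ÷ 1.17 g/mL = 6802 mL.

6.80 L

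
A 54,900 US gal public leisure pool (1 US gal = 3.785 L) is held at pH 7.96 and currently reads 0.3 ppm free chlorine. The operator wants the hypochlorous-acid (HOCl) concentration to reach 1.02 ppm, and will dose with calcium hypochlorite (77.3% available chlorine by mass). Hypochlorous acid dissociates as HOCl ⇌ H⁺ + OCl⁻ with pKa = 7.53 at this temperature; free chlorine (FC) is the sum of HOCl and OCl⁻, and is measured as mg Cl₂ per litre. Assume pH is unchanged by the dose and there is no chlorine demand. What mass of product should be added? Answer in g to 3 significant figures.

Volume: 54,900 US gal × 3.785 L/gal = 207,796 L.
[OCl⁻]/[HOCl] = 10^(pH − pKa) = 10^(7.96 − 7.53) = 2.692; fraction as HOCl = 1/(1 + 2.692) = 0.2709.
Free chlorine required for 1.02 ppm HOCl: 1.02 / 0.2709 = 3.765 ppm.
FC to add: 3.765 − 0.3 = 3.465 mg/L as Cl₂.
Cl₂ equivalent: 3.465 mg/L × 207,796 L = 720.1 g.
Product at 77.3% available Cl: 720.1 / 0.773 = 931.6 g.

932 g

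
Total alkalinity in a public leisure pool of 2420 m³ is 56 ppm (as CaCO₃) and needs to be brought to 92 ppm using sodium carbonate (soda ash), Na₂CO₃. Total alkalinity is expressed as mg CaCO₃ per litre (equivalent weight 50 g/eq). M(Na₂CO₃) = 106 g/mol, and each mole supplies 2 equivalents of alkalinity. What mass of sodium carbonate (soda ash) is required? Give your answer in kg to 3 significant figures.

Volume: 2420 m³ = 2,420,000 L.
Alkalinity to add: (92 − 56) = 36 mg/L as CaCO₃ × 2,420,000 L = 87,120 g as CaCO₃.
Equivalents: 87,120 g ÷ 50 g/eq = 1742 eq.
Each mole of Na₂CO₃ supplies 2 eq, so 1742 / 2 = 871.2 mol.
Mass: 871.2 mol × 106 g/mol = 92,350 g.

92.3 kg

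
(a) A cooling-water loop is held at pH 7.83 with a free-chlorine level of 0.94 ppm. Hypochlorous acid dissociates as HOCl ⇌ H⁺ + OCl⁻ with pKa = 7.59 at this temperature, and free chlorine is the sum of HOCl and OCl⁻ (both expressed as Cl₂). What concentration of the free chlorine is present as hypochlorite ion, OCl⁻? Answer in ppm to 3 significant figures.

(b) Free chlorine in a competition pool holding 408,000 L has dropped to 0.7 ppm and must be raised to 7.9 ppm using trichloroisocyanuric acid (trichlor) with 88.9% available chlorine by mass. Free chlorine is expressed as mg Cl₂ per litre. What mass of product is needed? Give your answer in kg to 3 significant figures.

(a) 0.597 ppm; (b) 3.30 kg

(a) [OCl⁻]/[HOCl] = 10^(pH − pKa) = 10^(7.83 − 7.59) = 10^0.24 = 1.738.
(a) Fraction as HOCl = 1 / (1 + 1.738) = 0.3653.
(a) OCl⁻ = (1 − 0.3653) × 0.94 ppm = 0.5967 ppm.

(b) Chlorine deficit: 7.9 − 0.7 = 7.2 ppm = 7.2 mg/L as Cl₂.
(b) Cl₂ equivalent needed: 7.2 mg/L × 408,000 L = 2,938,000 mg = 2938 g.
(b) Product at 88.9% available chlorine: 2938 / 0.889 = 3304 g.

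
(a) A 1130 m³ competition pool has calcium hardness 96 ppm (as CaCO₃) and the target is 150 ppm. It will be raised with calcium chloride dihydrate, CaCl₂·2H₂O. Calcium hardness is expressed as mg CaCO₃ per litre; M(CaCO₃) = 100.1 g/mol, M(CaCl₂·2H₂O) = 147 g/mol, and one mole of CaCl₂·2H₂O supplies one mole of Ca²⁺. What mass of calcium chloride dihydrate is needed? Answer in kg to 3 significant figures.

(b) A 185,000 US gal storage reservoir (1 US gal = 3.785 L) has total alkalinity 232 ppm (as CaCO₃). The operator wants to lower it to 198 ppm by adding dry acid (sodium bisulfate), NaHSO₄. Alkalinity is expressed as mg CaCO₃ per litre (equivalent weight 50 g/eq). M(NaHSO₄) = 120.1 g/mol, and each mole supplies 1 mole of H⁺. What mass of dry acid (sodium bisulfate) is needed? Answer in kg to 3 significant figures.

(a) 89.6 kg; (b) 57.2 kg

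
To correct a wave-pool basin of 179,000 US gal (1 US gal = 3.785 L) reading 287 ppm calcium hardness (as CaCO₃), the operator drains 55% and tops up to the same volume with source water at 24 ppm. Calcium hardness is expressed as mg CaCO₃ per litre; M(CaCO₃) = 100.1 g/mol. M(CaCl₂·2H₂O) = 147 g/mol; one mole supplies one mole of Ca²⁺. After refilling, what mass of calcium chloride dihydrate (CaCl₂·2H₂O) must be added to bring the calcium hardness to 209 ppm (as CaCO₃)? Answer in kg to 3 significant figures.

66.3 kg

Volume: 179,000 US gal × 3.785 L/gal = 677,515 L.
After draining 55% and refilling: 287 × 0.45 + 24 × 0.55 = 142.35 ppm.
Deficit to target: 209 − 142.35 = 66.65 mg/L.
As CaCO₃: 66.65 mg/L × 677,515 L = 45,160 g; ÷ 100.1 = 451.1 mol Ca²⁺.
Mass: 451.1 × 147 = 66,310 g.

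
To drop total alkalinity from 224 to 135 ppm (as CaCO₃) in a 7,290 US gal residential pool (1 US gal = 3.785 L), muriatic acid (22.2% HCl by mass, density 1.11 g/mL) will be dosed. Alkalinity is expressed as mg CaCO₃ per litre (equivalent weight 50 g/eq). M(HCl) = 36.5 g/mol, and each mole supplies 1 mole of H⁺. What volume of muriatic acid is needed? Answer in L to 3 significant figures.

Volume: 7,290 US gal × 3.785 L/gal = 27,593 L.
Alkalinity to neutralize: (224 − 135) = 89 mg/L as CaCO₃ × 27,593 L = 2456 g as CaCO₃.
Equivalents of H⁺ required: 2456 ÷ 50 g/eq = 49.11 eq = 49.11 mol HCl.
Mass of HCl: 49.11 × 36.5 = 1793 g.
Mass of 22.2% solution: 1793 / 0.222 = 8075 g.
Volume: 8075 g ÷ 1.11 g/mL = 7275 mL.

7.27 L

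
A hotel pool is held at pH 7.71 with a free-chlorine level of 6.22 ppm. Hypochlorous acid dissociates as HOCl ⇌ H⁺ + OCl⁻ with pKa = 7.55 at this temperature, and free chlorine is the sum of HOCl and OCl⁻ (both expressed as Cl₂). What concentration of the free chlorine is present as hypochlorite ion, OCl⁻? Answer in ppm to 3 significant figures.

[OCl⁻]/[HOCl] = 10^(pH − pKa) = 10^(7.71 − 7.55) = 10^0.16 = 1.445.
Fraction as HOCl = 1 / (1 + 1.445) = 0.4089.
OCl⁻ = (1 − 0.4089) × 6.22 ppm = 3.676 ppm.

3.68 ppm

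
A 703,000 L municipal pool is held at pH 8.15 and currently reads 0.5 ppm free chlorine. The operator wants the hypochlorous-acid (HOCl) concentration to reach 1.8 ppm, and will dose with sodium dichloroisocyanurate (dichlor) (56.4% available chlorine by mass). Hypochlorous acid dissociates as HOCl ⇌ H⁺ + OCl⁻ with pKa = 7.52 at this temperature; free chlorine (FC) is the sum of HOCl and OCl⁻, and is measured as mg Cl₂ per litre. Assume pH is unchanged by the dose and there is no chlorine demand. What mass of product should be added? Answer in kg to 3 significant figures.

[OCl⁻]/[HOCl] = 10^(pH − pKa) = 10^(8.15 − 7.52) = 4.266; fraction as HOCl = 1/(1 + 4.266) = 0.1899.
Free chlorine required for 1.8 ppm HOCl: 1.8 / 0.1899 = 9.478 ppm.
FC to add: 9.478 − 0.5 = 8.978 mg/L as Cl₂.
Cl₂ equivalent: 8.978 mg/L × 703,000 L = 6312 g.
Product at 56.4% available Cl: 6312 / 0.564 = 11,190 g.

11.2 kg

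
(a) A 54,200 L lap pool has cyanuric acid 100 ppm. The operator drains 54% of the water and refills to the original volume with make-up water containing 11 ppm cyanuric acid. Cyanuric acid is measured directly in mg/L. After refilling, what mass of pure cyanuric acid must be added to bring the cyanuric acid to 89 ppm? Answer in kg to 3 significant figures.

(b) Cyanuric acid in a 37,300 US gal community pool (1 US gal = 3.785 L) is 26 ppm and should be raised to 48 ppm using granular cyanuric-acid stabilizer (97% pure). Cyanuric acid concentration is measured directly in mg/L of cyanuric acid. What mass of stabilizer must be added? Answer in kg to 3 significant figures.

(a) 2.01 kg; (b) 3.20 kg

(a) After draining 54% and refilling: 100 × 0.46 + 11 × 0.54 = 51.94 ppm.
(a) Deficit to target: 89 − 51.94 = 37.06 mg/L.
(a) Mass: 37.06 mg/L × 54,200 L = 2009 g cyanuric acid.

(b) Volume: 37,300 US gal × 3.785 L/gal = 141,180 L.
(b) CYA to add: (48 − 26) = 22 mg/L × 141,180 L = 3106 g cyanuric acid.
(b) At 97% purity: 3106 / 0.97 = 3202 g product.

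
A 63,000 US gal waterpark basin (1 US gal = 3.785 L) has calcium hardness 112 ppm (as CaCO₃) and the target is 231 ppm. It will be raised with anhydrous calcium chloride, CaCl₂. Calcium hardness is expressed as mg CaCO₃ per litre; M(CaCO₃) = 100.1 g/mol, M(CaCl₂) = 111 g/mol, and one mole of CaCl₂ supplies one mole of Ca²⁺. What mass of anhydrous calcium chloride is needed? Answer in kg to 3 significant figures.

31.5 kg

Volume: 63,000 US gal × 3.785 L/gal = 238,455 L.
Hardness to add: (231 − 112) = 119 mg/L as CaCO₃ × 238,455 L = 28,380 g as CaCO₃.
Moles of Ca²⁺ (1 mol Ca²⁺ ≡ 1 mol CaCO₃): 28,380 / 100.1 g/mol = 283.5 mol.
Mass of CaCl₂: 283.5 × 111 = 31,470 g.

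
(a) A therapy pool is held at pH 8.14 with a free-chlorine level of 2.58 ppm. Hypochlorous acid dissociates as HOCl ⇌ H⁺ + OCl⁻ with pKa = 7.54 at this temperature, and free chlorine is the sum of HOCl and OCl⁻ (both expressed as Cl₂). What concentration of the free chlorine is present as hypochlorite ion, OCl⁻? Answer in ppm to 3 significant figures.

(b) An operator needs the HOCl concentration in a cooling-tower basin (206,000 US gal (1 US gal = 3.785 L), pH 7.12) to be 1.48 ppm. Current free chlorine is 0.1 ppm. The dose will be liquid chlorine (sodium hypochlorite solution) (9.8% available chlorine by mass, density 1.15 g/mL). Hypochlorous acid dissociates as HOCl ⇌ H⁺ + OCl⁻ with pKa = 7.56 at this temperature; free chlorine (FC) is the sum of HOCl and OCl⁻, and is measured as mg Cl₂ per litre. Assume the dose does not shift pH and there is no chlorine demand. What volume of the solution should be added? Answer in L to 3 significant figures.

(a) [OCl⁻]/[HOCl] = 10^(pH − pKa) = 10^(8.14 − 7.54) = 10^0.60 = 3.981.
(a) Fraction as HOCl = 1 / (1 + 3.981) = 0.2008.
(a) OCl⁻ = (1 − 0.2008) × 2.58 ppm = 2.062 ppm.

(b) Volume: 206,000 US gal × 3.785 L/gal = 779,710 L.
(b) [OCl⁻]/[HOCl] = 10^(pH − pKa) = 10^(7.12 − 7.56) = 0.3631; fraction as HOCl = 1/(1 + 0.3631) = 0.7336.
(b) Free chlorine required for 1.48 ppm HOCl: 1.48 / 0.7336 = 2.017 ppm.
(b) FC to add: 2.017 − 0.1 = 1.917 mg/L as Cl₂.
(b) Cl₂ equivalent: 1.917 mg/L × 779,710 L = 1495 g.
(b) Product at 9.8% available Cl: 1495 / 0.098 = 15,250 g.
(b) Volume: 15,250 g ÷ 1.15 g/mL = 13,270 mL.

(a) 2.06 ppm; (b) 13.3 L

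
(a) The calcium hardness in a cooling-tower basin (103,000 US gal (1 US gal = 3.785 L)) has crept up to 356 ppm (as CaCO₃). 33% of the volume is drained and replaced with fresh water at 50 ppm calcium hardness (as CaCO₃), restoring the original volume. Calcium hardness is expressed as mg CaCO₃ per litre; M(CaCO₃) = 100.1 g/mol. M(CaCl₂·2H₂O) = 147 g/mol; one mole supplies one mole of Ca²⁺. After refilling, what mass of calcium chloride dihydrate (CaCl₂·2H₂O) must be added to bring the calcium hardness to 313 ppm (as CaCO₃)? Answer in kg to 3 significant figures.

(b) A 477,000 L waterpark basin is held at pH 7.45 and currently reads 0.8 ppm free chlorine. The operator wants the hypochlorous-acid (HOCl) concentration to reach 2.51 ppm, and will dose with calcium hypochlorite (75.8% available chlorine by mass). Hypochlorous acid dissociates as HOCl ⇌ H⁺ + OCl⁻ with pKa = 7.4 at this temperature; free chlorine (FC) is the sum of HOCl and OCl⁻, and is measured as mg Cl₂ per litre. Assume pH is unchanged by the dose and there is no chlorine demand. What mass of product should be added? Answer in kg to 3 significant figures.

(a) 33.2 kg; (b) 2.85 kg

(a) Volume: 103,000 US gal × 3.785 L/gal = 389,855 L.
(a) After draining 33% and refilling: 356 × 0.67 + 50 × 0.33 = 255.02 ppm.
(a) Deficit to target: 313 − 255.02 = 57.98 mg/L.
(a) As CaCO₃: 57.98 mg/L × 389,855 L = 22,600 g; ÷ 100.1 = 225.8 mol Ca²⁺.
(a) Mass: 225.8 × 147 = 33,190 g.

(b) [OCl⁻]/[HOCl] = 10^(pH − pKa) = 10^(7.45 − 7.4) = 1.122; fraction as HOCl = 1/(1 + 1.122) = 0.4712.
(b) Free chlorine required for 2.51 ppm HOCl: 2.51 / 0.4712 = 5.326 ppm.
(b) FC to add: 5.326 − 0.8 = 4.526 mg/L as Cl₂.
(b) Cl₂ equivalent: 4.526 mg/L × 477,000 L = 2159 g.
(b) Product at 75.8% available Cl: 2159 / 0.758 = 2848 g.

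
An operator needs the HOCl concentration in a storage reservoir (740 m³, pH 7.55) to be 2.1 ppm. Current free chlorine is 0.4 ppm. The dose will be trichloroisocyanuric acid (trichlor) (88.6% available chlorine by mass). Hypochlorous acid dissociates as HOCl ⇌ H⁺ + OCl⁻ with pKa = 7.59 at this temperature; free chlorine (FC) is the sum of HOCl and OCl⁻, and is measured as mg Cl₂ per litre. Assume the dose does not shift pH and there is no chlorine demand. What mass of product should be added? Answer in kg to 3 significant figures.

3.02 kg

Volume: 740 m³ = 740,000 L.
[OCl⁻]/[HOCl] = 10^(pH − pKa) = 10^(7.55 − 7.59) = 0.912; fraction as HOCl = 1/(1 + 0.912) = 0.523.
Free chlorine required for 2.1 ppm HOCl: 2.1 / 0.523 = 4.015 ppm.
FC to add: 4.015 − 0.4 = 3.615 mg/L as Cl₂.
Cl₂ equivalent: 3.615 mg/L × 740,000 L = 2675 g.
Product at 88.6% available Cl: 2675 / 0.886 = 3019 g.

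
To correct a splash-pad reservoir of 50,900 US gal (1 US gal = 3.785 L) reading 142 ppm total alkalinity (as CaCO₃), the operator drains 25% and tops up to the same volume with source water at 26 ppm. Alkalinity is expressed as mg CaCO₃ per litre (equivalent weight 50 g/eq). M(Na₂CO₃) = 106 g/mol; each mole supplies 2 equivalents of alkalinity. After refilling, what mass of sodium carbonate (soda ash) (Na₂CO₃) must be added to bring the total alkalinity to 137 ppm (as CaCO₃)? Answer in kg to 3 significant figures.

Volume: 50,900 US gal × 3.785 L/gal = 192,656 L.
After draining 25% and refilling: 142 × 0.75 + 26 × 0.25 = 113 ppm.
Deficit to target: 137 − 113 = 24 mg/L.
As CaCO₃: 24 mg/L × 192,656 L = 4624 g; ÷ 50 g/eq ÷ 2 = 46.24 mol Na₂CO₃.
Mass: 46.24 × 106 = 4901 g.

4.90 kg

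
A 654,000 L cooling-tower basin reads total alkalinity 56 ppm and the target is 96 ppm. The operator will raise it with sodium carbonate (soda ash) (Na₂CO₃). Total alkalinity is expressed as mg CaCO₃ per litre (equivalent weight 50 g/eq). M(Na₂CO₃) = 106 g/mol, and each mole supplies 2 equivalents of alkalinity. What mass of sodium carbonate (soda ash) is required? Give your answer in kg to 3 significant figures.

27.7 kg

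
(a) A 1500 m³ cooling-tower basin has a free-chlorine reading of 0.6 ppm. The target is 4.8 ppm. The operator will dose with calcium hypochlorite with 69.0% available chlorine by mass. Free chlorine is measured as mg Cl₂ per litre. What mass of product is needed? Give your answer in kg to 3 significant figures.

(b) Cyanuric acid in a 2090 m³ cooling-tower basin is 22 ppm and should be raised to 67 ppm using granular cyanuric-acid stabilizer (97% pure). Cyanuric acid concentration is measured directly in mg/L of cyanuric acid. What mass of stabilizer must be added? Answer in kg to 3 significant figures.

(a) 9.13 kg; (b) 97.0 kg

(a) Volume: 1500 m³ = 1,500,000 L.
(a) Chlorine deficit: 4.8 − 0.6 = 4.2 ppm = 4.2 mg/L as Cl₂.
(a) Cl₂ equivalent needed: 4.2 mg/L × 1,500,000 L = 6,300,000 mg = 6300 g.
(a) Product at 69.0% available chlorine: 6300 / 0.69 = 9130 g.

(b) Volume: 2090 m³ = 2,090,000 L.
(b) CYA to add: (67 − 22) = 45 mg/L × 2,090,000 L = 94,050 g cyanuric acid.
(b) At 97% purity: 94,050 / 0.97 = 96,960 g product.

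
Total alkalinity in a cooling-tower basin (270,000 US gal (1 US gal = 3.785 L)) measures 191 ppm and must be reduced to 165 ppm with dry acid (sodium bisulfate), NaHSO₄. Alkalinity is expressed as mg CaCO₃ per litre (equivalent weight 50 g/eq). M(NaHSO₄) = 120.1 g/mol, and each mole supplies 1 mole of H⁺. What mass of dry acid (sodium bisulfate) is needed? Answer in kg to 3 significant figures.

63.8 kg

Volume: 270,000 US gal × 3.785 L/gal = 1,021,950 L.
Alkalinity to neutralize: (191 − 165) = 26 mg/L as CaCO₃ × 1,021,950 L = 26,570 g as CaCO₃.
Equivalents of H⁺ required: 26,570 ÷ 50 g/eq = 531.4 eq = 531.4 mol NaHSO₄.
Mass of NaHSO₄: 531.4 × 120.1 = 63,820 g.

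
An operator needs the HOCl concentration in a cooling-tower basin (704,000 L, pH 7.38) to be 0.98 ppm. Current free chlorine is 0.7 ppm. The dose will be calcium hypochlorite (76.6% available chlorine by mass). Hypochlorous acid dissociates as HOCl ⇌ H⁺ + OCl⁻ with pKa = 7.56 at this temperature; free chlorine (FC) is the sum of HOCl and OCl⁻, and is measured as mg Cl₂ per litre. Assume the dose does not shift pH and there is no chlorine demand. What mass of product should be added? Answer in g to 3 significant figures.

[OCl⁻]/[HOCl] = 10^(pH − pKa) = 10^(7.38 − 7.56) = 0.6607; fraction as HOCl = 1/(1 + 0.6607) = 0.6022.
Free chlorine required for 0.98 ppm HOCl: 0.98 / 0.6022 = 1.627 ppm.
FC to add: 1.627 − 0.7 = 0.9275 mg/L as Cl₂.
Cl₂ equivalent: 0.9275 mg/L × 704,000 L = 652.9 g.
Product at 76.6% available Cl: 652.9 / 0.766 = 852.4 g.

852 g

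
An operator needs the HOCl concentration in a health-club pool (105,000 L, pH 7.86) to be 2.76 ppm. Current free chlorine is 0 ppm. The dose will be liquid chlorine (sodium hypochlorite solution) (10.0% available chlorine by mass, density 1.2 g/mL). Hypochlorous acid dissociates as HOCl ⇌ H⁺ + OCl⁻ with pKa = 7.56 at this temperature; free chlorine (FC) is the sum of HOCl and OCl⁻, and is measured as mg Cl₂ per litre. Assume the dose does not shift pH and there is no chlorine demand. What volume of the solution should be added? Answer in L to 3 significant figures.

7.23 L

[OCl⁻]/[HOCl] = 10^(pH − pKa) = 10^(7.86 − 7.56) = 1.995; fraction as HOCl = 1/(1 + 1.995) = 0.3339.
Free chlorine required for 2.76 ppm HOCl: 2.76 / 0.3339 = 8.267 ppm.
FC to add: 8.267 − 0 = 8.267 mg/L as Cl₂.
Cl₂ equivalent: 8.267 mg/L × 105,000 L = 868 g.
Product at 10.0% available Cl: 868 / 0.1 = 8680 g.
Volume: 8680 g ÷ 1.2 g/mL = 7234 mL.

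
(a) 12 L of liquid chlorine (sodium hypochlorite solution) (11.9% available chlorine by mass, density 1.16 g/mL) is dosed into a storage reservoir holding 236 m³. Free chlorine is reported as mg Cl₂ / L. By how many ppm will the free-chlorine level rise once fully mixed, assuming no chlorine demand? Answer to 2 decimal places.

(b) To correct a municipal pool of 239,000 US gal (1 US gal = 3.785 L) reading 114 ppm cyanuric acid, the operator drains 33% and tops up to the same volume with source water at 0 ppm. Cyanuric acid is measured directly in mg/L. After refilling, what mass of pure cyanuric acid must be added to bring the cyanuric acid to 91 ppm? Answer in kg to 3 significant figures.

(a) Volume: 236 m³ = 236,000 L.
(a) Mass of solution: 12 L × 1000 mL/L × 1.16 g/mL = 13,920 g.
(a) Available chlorine delivered: 13,920 g × 0.119 = 1656 g as Cl₂.
(a) Concentration rise: 1656 g / 236,000 L = 7.019 mg/L = 7.02 ppm.

(b) Volume: 239,000 US gal × 3.785 L/gal = 904,615 L.
(b) After draining 33% and refilling: 114 × 0.67 + 0 × 0.33 = 76.38 ppm.
(b) Deficit to target: 91 − 76.38 = 14.62 mg/L.
(b) Mass: 14.62 mg/L × 904,615 L = 13,230 g cyanuric acid.

(a) 7.02 ppm; (b) 13.2 kg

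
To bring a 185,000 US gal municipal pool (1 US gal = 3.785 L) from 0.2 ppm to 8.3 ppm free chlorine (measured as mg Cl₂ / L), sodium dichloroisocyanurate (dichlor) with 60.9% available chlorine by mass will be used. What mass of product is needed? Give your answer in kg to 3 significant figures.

Volume: 185,000 US gal × 3.785 L/gal = 700,225 L.
Chlorine deficit: 8.3 − 0.2 = 8.1 ppm = 8.1 mg/L as Cl₂.
Cl₂ equivalent needed: 8.1 mg/L × 700,225 L = 5,672,000 mg = 5672 g.
Product at 60.9% available chlorine: 5672 / 0.609 = 9313 g.

9.31 kg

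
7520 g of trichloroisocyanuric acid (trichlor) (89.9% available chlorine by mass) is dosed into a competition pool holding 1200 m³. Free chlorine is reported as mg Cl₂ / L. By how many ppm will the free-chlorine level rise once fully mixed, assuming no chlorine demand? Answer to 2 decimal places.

Volume: 1200 m³ = 1,200,000 L.
Available chlorine delivered: 7520 g × 0.899 = 6760 g as Cl₂.
Concentration rise: 6760 g / 1,200,000 L = 5.634 mg/L = 5.63 ppm.

5.63 ppm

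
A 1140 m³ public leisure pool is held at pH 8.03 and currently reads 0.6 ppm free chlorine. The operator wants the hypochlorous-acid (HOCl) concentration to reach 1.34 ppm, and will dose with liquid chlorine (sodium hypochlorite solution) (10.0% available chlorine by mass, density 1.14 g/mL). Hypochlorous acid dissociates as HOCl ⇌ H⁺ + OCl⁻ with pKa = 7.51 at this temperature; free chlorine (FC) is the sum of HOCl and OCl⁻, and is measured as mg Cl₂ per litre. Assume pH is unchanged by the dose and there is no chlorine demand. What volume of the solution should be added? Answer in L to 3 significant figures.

Volume: 1140 m³ = 1,140,000 L.
[OCl⁻]/[HOCl] = 10^(pH − pKa) = 10^(8.03 − 7.51) = 3.311; fraction as HOCl = 1/(1 + 3.311) = 0.2319.
Free chlorine required for 1.34 ppm HOCl: 1.34 / 0.2319 = 5.777 ppm.
FC to add: 5.777 − 0.6 = 5.177 mg/L as Cl₂.
Cl₂ equivalent: 5.177 mg/L × 1,140,000 L = 5902 g.
Product at 10.0% available Cl: 5902 / 0.1 = 59,020 g.
Volume: 59,020 g ÷ 1.14 g/mL = 51,770 mL.

51.8 L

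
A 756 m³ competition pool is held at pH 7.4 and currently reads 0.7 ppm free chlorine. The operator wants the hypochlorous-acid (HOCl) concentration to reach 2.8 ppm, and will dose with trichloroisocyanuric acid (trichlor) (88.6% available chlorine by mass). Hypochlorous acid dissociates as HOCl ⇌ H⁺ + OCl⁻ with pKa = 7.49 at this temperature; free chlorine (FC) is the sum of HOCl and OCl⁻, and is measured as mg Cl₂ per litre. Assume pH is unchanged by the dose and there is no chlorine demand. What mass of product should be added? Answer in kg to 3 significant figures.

3.73 kg

Volume: 756 m³ = 756,000 L.
[OCl⁻]/[HOCl] = 10^(pH − pKa) = 10^(7.4 − 7.49) = 0.8128; fraction as HOCl = 1/(1 + 0.8128) = 0.5516.
Free chlorine required for 2.8 ppm HOCl: 2.8 / 0.5516 = 5.076 ppm.
FC to add: 5.076 − 0.7 = 4.376 mg/L as Cl₂.
Cl₂ equivalent: 4.376 mg/L × 756,000 L = 3308 g.
Product at 88.6% available Cl: 3308 / 0.886 = 3734 g.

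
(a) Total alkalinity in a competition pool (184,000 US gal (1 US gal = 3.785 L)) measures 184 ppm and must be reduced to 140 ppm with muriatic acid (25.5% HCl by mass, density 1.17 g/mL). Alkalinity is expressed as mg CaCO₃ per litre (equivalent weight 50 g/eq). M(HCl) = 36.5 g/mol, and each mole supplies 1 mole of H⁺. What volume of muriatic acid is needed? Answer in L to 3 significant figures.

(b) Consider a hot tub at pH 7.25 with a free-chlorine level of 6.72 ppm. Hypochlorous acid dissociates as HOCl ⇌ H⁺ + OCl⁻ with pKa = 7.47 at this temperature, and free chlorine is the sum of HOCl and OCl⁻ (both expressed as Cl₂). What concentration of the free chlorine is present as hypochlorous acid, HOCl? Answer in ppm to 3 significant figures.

(a) Volume: 184,000 US gal × 3.785 L/gal = 696,440 L.
(a) Alkalinity to neutralize: (184 − 140) = 44 mg/L as CaCO₃ × 696,440 L = 30,640 g as CaCO₃.
(a) Equivalents of H⁺ required: 30,640 ÷ 50 g/eq = 612.9 eq = 612.9 mol HCl.
(a) Mass of HCl: 612.9 × 36.5 = 22,370 g.
(a) Mass of 25.5% solution: 22,370 / 0.255 = 87,720 g.
(a) Volume: 87,720 g ÷ 1.17 g/mL = 74,980 mL.

(b) [OCl⁻]/[HOCl] = 10^(pH − pKa) = 10^(7.25 − 7.47) = 10^-0.22 = 0.6026.
(b) Fraction as HOCl = 1 / (1 + 0.6026) = 0.624.
(b) HOCl = 0.624 × 6.72 ppm = 4.193 ppm.

(a) 75.0 L; (b) 4.19 ppm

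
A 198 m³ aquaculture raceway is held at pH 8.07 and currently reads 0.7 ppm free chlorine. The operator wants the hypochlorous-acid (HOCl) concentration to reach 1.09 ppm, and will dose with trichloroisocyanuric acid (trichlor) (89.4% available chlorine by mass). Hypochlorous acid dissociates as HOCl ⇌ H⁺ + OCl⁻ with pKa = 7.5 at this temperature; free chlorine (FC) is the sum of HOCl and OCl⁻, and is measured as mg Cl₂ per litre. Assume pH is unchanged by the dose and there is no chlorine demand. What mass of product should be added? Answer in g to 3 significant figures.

983 g

Volume: 198 m³ = 198,000 L.
[OCl⁻]/[HOCl] = 10^(pH − pKa) = 10^(8.07 − 7.5) = 3.715; fraction as HOCl = 1/(1 + 3.715) = 0.2121.
Free chlorine required for 1.09 ppm HOCl: 1.09 / 0.2121 = 5.14 ppm.
FC to add: 5.14 − 0.7 = 4.44 mg/L as Cl₂.
Cl₂ equivalent: 4.44 mg/L × 198,000 L = 879.1 g.
Product at 89.4% available Cl: 879.1 / 0.894 = 983.3 g.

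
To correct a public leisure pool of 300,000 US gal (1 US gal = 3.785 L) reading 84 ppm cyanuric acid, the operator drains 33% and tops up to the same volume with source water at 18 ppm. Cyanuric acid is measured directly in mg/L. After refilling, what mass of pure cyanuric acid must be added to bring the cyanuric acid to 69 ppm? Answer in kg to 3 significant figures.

7.70 kg

Volume: 300,000 US gal × 3.785 L/gal = 1,135,500 L.
After draining 33% and refilling: 84 × 0.67 + 18 × 0.33 = 62.22 ppm.
Deficit to target: 69 − 62.22 = 6.78 mg/L.
Mass: 6.78 mg/L × 1,135,500 L = 7699 g cyanuric acid.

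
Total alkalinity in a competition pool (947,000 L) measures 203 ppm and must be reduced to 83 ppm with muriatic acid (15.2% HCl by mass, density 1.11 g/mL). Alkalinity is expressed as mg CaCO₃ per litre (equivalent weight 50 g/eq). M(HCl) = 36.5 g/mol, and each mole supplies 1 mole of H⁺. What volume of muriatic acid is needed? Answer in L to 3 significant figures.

492 L

Alkalinity to neutralize: (203 − 83) = 120 mg/L as CaCO₃ × 947,000 L = 113,600 g as CaCO₃.
Equivalents of H⁺ required: 113,600 ÷ 50 g/eq = 2273 eq = 2273 mol HCl.
Mass of HCl: 2273 × 36.5 = 82,960 g.
Mass of 15.2% solution: 82,960 / 0.152 = 545,800 g.
Volume: 545,800 g ÷ 1.11 g/mL = 491,700 mL.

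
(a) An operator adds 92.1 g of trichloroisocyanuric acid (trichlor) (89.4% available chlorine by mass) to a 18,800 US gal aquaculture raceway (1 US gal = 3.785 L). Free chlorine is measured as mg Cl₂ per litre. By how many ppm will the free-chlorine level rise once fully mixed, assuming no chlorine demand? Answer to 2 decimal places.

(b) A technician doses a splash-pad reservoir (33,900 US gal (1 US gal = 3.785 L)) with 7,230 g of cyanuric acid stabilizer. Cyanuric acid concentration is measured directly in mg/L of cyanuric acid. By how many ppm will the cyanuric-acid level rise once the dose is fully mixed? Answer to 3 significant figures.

(a) 1.16 ppm; (b) 56.3 ppm

(a) Volume: 18,800 US gal × 3.785 L/gal = 71,158 L.
(a) Available chlorine delivered: 92.1 g × 0.894 = 82.34 g as Cl₂.
(a) Concentration rise: 82.34 g / 71,158 L = 1.157 mg/L = 1.16 ppm.

(b) Volume: 33,900 US gal × 3.785 L/gal = 128,312 L.
(b) Rise: 7,230 g / 128,312 L × 1000 = 56.35 mg/L.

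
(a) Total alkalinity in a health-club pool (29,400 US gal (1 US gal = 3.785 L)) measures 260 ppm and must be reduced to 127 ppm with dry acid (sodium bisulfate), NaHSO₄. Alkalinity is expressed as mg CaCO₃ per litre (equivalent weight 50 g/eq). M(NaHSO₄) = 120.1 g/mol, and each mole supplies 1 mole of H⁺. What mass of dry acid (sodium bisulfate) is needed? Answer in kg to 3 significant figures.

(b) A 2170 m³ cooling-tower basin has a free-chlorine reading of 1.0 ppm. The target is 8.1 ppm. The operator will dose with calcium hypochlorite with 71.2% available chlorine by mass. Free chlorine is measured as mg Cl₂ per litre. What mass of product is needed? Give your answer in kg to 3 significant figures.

(a) Volume: 29,400 US gal × 3.785 L/gal = 111,279 L.
(a) Alkalinity to neutralize: (260 − 127) = 133 mg/L as CaCO₃ × 111,279 L = 14,800 g as CaCO₃.
(a) Equivalents of H⁺ required: 14,800 ÷ 50 g/eq = 296 eq = 296 mol NaHSO₄.
(a) Mass of NaHSO₄: 296 × 120.1 = 35,550 g.

(b) Volume: 2170 m³ = 2,170,000 L.
(b) Chlorine deficit: 8.1 − 1.0 = 7.1 ppm = 7.1 mg/L as Cl₂.
(b) Cl₂ equivalent needed: 7.1 mg/L × 2,170,000 L = 15,410,000 mg = 15,410 g.
(b) Product at 71.2% available chlorine: 15,410 / 0.712 = 21,640 g.

(a) 35.5 kg; (b) 21.6 kg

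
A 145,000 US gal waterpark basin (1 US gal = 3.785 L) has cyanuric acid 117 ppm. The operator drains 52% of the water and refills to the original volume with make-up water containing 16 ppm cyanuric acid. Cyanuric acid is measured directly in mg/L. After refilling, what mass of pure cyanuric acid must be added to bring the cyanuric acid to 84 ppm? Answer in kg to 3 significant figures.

10.7 kg

Volume: 145,000 US gal × 3.785 L/gal = 548,825 L.
After draining 52% and refilling: 117 × 0.48 + 16 × 0.52 = 64.48 ppm.
Deficit to target: 84 − 64.48 = 19.52 mg/L.
Mass: 19.52 mg/L × 548,825 L = 10,710 g cyanuric acid.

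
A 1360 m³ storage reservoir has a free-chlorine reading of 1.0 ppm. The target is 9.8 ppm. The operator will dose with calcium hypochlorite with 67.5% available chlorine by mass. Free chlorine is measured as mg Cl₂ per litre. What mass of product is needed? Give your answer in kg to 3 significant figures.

17.7 kg

Volume: 1360 m³ = 1,360,000 L.
Chlorine deficit: 9.8 − 1.0 = 8.8 ppm = 8.8 mg/L as Cl₂.
Cl₂ equivalent needed: 8.8 mg/L × 1,360,000 L = 11,970,000 mg = 11,970 g.
Product at 67.5% available chlorine: 11,970 / 0.675 = 17,730 g.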